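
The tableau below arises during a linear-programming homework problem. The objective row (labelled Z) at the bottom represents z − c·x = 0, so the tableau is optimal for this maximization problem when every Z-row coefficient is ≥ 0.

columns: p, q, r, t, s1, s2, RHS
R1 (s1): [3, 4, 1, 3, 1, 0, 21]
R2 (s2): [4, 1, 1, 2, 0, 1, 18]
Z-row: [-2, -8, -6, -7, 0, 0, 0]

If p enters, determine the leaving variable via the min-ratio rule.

Column p entries and ratios — s1: 21/3 = 7; s2: 18/4 = 9/2.
Smallest ratio is 9/2 in the row of s2, so s2 leaves.

s2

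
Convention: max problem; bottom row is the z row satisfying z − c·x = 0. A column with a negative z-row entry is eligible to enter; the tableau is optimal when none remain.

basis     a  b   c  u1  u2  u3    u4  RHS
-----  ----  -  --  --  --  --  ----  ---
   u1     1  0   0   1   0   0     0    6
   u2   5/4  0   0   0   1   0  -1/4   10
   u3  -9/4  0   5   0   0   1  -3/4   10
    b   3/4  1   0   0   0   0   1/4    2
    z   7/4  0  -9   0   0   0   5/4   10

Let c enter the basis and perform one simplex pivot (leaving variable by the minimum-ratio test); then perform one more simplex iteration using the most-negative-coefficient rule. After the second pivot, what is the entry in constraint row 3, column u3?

Ratio test on column c — row 1: entry 0 ≤ 0; row 2: entry 0 ≤ 0; row 3: 10/5 = 2; row 4: entry 0 ≤ 0. Minimum is 2 at row 3 (u3 leaves); pivot element 5.
Divide row 3 by 5; eliminate column c from the other rows.
Second iteration: most negative z-row entry is -23/10 in column a, so a enters.
Ratio test on column a — row 1: 6/1 = 6; row 2: 10/(5/4) = 8; row 3: entry -9/20 ≤ 0; row 4: 2/(3/4) = 8/3. Minimum is 8/3 at row 4 (b leaves); pivot element 3/4.
Divide row 4 by 3/4; eliminate column a from the other rows.
After both pivots, the entry at constraint row 3, column u3 is 1/5.

1/5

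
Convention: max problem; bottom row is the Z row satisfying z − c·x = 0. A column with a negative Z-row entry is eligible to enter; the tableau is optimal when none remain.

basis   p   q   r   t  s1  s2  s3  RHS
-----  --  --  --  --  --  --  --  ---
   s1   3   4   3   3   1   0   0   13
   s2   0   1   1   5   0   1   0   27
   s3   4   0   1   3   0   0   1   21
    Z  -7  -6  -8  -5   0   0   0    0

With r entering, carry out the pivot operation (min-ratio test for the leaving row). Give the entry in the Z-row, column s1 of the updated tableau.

8/3

Ratio test on column r — row 1: 13/3 = 13/3; row 2: 27/1 = 27; row 3: 21/1 = 21. Minimum is 13/3 at row 1 (s1 leaves); pivot element 3.
Divide row 1 by 3; eliminate column r from the other rows.
Z-row update in column s1: 0 − (-8)·(1/3) = 8/3.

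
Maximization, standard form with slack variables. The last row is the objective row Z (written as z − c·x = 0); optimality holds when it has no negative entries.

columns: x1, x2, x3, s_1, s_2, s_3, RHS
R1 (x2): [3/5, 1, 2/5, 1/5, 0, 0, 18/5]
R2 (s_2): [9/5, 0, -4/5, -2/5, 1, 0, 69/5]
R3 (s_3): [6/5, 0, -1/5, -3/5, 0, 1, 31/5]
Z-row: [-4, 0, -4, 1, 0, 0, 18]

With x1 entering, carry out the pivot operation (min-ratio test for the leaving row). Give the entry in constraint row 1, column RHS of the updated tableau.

1/2

Ratio test on column x1 — row 1: (18/5)/(3/5) = 6; row 2: (69/5)/(9/5) = 23/3; row 3: (31/5)/(6/5) = 31/6. Minimum is 31/6 at row 3 (s_3 leaves); pivot element 6/5.
Divide row 3 by 6/5; eliminate column x1 from the other rows.
Row 1 update in column RHS: 18/5 − (3/5)·(31/6) = 1/2.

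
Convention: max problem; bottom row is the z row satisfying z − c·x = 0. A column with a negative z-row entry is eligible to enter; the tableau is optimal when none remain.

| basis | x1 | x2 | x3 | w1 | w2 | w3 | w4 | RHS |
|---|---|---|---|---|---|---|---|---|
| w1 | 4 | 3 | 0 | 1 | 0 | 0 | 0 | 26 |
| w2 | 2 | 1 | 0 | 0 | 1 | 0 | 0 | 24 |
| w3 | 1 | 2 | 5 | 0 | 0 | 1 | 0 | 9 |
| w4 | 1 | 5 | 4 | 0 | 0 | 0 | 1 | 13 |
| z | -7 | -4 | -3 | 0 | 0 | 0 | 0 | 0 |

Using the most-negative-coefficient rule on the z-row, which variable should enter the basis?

Negative z-row entries: x1: -7, x2: -4, x3: -3.
The most negative is -7 in column x1, so x1 enters.

x1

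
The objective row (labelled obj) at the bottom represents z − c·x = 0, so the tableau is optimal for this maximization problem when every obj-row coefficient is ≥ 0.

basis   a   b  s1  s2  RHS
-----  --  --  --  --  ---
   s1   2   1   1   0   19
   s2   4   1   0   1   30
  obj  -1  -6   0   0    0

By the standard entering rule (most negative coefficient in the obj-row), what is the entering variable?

b

Negative obj-row entries: a: -1, b: -6.
The most negative is -6 in column b, so b enters.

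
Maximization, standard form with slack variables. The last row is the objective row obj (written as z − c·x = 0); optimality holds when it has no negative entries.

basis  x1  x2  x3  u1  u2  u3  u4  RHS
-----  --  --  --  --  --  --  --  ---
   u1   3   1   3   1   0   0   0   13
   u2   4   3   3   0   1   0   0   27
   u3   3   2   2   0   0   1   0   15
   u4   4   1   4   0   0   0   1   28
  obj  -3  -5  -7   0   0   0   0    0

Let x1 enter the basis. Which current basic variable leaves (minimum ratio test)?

u1

Column x1 entries and ratios — u1: 13/3 = 13/3; u2: 27/4 = 27/4; u3: 15/3 = 5; u4: 28/4 = 7.
Smallest ratio is 13/3 in the row of u1, so u1 leaves.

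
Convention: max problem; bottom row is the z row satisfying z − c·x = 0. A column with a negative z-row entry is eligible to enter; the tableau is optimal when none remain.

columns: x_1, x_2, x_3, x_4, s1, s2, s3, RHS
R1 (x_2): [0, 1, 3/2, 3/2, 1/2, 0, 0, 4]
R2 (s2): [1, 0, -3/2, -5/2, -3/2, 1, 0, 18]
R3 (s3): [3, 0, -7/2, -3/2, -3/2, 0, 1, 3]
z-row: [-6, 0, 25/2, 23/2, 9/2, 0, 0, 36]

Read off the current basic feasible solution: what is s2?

s2 is basic (row 2); its value is the RHS of that row, 18.

18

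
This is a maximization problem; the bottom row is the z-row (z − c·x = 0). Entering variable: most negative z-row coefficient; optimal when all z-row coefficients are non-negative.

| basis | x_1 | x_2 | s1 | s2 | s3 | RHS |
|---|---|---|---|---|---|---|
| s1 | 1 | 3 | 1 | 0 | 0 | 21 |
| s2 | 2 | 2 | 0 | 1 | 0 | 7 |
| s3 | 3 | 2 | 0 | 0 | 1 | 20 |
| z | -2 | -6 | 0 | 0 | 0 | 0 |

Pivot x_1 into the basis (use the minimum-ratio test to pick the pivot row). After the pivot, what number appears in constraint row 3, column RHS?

Ratio test on column x_1 — row 1: 21/1 = 21; row 2: 7/2 = 7/2; row 3: 20/3 = 20/3. Minimum is 7/2 at row 2 (s2 leaves); pivot element 2.
Divide row 2 by 2; eliminate column x_1 from the other rows.
Row 3 update in column RHS: 20 − 3·(7/2) = 19/2.

19/2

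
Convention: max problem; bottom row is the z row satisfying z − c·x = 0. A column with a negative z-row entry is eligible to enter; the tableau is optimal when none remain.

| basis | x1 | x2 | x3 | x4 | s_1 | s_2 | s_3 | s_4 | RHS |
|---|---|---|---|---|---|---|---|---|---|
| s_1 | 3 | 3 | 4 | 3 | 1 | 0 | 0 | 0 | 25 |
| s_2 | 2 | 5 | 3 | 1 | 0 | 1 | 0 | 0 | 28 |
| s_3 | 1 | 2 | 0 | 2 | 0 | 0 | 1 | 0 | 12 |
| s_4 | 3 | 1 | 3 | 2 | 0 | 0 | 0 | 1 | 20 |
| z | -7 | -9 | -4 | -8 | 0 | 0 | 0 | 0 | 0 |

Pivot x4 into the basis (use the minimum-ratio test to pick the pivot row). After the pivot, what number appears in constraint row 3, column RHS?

Ratio test on column x4 — row 1: 25/3 = 25/3; row 2: 28/1 = 28; row 3: 12/2 = 6; row 4: 20/2 = 10. Minimum is 6 at row 3 (s_3 leaves); pivot element 2.
Divide row 3 by 2; eliminate column x4 from the other rows.
In the new row 3, the RHS entry is the old entry divided by the pivot: 12/2 = 6.

6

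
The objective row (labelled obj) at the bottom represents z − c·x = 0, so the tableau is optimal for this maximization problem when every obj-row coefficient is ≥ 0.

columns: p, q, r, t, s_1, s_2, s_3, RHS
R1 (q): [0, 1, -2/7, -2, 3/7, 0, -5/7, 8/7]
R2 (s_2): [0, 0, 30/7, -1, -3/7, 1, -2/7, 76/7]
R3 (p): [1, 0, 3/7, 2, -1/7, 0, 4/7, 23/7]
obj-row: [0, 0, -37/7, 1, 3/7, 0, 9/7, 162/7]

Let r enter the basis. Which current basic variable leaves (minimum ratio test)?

Column r entries and ratios — q: -2/7 ≤ 0, skip; s_2: (76/7)/(30/7) = 38/15; p: (23/7)/(3/7) = 23/3.
Smallest ratio is 38/15 in the row of s_2, so s_2 leaves.

s_2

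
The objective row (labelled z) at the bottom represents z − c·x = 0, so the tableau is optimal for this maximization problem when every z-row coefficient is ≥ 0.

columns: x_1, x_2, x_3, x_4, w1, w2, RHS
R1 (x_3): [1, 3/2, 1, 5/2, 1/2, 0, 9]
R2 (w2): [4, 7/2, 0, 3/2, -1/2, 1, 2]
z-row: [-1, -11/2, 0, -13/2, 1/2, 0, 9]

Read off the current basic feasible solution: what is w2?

2

w2 is basic (row 2); its value is the RHS of that row, 2.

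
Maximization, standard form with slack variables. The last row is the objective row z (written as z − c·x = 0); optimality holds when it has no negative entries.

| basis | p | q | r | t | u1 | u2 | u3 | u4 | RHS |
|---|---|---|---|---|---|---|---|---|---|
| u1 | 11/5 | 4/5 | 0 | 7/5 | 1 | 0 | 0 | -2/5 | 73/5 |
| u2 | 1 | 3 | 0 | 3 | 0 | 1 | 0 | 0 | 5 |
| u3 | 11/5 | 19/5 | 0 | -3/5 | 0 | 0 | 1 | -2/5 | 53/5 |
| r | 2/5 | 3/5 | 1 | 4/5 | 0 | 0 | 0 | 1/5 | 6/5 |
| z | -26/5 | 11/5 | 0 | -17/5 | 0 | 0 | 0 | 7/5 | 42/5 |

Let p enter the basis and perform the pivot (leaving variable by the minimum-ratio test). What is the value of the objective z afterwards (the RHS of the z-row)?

Ratio test on column p — row 1: (73/5)/(11/5) = 73/11; row 2: 5/1 = 5; row 3: (53/5)/(11/5) = 53/11; row 4: (6/5)/(2/5) = 3. Minimum is 3 at row 4 (r leaves); pivot element 2/5.
Pivot on row 4; the z-row RHS becomes 42/5 − (-26/5)·3 = 24.

24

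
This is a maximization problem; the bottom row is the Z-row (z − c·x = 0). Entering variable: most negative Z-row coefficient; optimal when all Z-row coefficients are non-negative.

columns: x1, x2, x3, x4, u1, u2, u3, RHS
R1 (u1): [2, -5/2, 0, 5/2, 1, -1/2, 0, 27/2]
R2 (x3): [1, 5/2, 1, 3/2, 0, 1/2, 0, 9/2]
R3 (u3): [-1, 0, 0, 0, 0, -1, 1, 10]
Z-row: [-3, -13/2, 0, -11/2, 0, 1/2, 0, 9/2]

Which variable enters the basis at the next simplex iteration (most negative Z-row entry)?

x2

Negative Z-row entries: x1: -3, x2: -13/2, x4: -11/2.
The most negative is -13/2 in column x2, so x2 enters.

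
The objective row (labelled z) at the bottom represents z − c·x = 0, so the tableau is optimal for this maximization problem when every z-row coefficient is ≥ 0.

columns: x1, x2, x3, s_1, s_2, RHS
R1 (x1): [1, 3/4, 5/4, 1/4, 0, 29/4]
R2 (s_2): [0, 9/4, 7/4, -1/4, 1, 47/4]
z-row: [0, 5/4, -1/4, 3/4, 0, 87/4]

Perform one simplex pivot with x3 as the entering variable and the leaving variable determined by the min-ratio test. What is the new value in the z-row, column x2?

7/5

Ratio test on column x3 — row 1: (29/4)/(5/4) = 29/5; row 2: (47/4)/(7/4) = 47/7. Minimum is 29/5 at row 1 (x1 leaves); pivot element 5/4.
Divide row 1 by 5/4; eliminate column x3 from the other rows.
z-row update in column x2: 5/4 − (-1/4)·(3/5) = 7/5.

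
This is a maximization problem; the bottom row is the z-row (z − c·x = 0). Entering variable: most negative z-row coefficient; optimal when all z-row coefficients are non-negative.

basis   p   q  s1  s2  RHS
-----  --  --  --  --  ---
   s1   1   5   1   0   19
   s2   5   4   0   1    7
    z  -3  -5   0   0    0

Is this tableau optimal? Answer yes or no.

The z-row has a negative entry -5 in column q, so it is not optimal.

no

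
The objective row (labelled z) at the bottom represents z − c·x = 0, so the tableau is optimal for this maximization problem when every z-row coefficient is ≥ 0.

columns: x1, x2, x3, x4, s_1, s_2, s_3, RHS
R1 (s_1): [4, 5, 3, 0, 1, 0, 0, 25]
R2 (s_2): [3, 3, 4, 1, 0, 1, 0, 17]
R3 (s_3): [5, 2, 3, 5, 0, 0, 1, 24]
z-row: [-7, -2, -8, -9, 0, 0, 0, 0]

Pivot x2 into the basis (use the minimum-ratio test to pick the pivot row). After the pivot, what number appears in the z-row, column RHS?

10

Ratio test on column x2 — row 1: 25/5 = 5; row 2: 17/3 = 17/3; row 3: 24/2 = 12. Minimum is 5 at row 1 (s_1 leaves); pivot element 5.
Divide row 1 by 5; eliminate column x2 from the other rows.
z-row update in column RHS: 0 − (-2)·5 = 10.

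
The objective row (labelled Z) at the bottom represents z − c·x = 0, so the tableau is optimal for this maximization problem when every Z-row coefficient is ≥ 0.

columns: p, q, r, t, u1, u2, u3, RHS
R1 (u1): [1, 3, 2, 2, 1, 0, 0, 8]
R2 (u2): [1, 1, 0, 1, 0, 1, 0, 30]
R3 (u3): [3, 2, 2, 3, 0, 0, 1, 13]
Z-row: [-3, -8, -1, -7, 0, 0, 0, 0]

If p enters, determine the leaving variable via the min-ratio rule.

Column p entries and ratios — u1: 8/1 = 8; u2: 30/1 = 30; u3: 13/3 = 13/3.
Smallest ratio is 13/3 in the row of u3, so u3 leaves.

u3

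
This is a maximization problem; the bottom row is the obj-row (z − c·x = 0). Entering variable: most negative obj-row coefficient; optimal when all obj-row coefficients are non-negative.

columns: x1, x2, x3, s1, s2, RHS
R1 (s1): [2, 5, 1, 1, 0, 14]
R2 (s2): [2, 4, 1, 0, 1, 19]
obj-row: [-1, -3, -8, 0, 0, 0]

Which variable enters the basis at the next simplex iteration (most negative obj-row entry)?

Negative obj-row entries: x1: -1, x2: -3, x3: -8.
The most negative is -8 in column x3, so x3 enters.

x3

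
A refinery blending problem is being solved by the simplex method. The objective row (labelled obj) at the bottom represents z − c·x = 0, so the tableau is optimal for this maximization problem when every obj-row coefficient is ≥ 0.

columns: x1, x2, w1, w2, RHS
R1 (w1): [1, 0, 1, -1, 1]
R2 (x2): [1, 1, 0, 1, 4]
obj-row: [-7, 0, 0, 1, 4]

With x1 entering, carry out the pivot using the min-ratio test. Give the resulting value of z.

11

Ratio test on column x1 — row 1: 1/1 = 1; row 2: 4/1 = 4. Minimum is 1 at row 1 (w1 leaves); pivot element 1.
Pivot on row 1; the obj-row RHS becomes 4 − (-7)·1 = 11.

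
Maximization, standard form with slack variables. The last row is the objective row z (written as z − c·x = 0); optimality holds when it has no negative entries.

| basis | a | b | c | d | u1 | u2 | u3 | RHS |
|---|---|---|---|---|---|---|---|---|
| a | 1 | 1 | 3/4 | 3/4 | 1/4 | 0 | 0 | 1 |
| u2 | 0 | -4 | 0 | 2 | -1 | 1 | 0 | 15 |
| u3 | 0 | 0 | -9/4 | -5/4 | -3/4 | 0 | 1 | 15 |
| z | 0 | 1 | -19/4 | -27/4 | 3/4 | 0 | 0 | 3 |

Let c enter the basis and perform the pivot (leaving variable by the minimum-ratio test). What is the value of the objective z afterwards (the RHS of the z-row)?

Ratio test on column c — row 1: 1/(3/4) = 4/3; row 2: entry 0 ≤ 0; row 3: entry -9/4 ≤ 0. Minimum is 4/3 at row 1 (a leaves); pivot element 3/4.
Pivot on row 1; the z-row RHS becomes 3 − (-19/4)·(4/3) = 28/3.

28/3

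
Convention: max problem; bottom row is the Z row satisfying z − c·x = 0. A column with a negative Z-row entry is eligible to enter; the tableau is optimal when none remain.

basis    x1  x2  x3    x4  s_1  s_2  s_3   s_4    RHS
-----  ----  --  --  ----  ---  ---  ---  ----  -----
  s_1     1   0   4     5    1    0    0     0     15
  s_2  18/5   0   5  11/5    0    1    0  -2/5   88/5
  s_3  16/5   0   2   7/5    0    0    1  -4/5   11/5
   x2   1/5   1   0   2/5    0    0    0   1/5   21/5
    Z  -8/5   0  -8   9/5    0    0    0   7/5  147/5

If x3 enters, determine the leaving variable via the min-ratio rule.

Column x3 entries and ratios — s_1: 15/4 = 15/4; s_2: (88/5)/5 = 88/25; s_3: (11/5)/2 = 11/10; x2: 0 ≤ 0, skip.
Smallest ratio is 11/10 in the row of s_3, so s_3 leaves.

s_3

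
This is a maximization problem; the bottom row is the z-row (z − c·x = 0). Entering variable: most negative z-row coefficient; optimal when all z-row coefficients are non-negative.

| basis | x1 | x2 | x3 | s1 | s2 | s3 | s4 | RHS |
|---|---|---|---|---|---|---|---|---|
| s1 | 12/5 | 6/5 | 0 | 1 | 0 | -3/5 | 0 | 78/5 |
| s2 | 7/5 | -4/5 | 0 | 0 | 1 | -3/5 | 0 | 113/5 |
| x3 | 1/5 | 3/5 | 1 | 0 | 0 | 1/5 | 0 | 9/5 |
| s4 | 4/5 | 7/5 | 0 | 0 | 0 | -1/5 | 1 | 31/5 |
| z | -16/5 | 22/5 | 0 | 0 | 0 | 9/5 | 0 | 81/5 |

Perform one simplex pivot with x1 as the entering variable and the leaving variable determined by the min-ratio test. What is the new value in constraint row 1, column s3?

Ratio test on column x1 — row 1: (78/5)/(12/5) = 13/2; row 2: (113/5)/(7/5) = 113/7; row 3: (9/5)/(1/5) = 9; row 4: (31/5)/(4/5) = 31/4. Minimum is 13/2 at row 1 (s1 leaves); pivot element 12/5.
Divide row 1 by 12/5; eliminate column x1 from the other rows.
In the new row 1, the s3 entry is the old entry divided by the pivot: (-3/5)/(12/5) = -1/4.

-1/4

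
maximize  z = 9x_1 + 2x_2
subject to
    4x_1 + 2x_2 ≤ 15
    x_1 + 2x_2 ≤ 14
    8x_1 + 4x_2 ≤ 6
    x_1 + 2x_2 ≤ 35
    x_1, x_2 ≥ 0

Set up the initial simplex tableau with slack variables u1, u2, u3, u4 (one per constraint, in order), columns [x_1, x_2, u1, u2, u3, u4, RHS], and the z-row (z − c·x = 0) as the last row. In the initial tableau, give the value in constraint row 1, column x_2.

2

Constraint 1 has coefficient 2 on x_2.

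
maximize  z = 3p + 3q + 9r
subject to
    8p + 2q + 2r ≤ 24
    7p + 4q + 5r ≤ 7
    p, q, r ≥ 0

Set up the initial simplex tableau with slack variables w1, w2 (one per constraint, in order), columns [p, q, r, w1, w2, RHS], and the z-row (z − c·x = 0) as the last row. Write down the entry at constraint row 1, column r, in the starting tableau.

2

Constraint 1 has coefficient 2 on r.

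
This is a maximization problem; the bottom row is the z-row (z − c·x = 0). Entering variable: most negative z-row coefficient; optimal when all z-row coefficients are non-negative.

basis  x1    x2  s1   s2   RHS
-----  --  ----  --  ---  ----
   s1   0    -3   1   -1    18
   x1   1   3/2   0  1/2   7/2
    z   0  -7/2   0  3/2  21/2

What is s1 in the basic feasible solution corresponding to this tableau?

s1 is basic (row 1); its value is the RHS of that row, 18.

18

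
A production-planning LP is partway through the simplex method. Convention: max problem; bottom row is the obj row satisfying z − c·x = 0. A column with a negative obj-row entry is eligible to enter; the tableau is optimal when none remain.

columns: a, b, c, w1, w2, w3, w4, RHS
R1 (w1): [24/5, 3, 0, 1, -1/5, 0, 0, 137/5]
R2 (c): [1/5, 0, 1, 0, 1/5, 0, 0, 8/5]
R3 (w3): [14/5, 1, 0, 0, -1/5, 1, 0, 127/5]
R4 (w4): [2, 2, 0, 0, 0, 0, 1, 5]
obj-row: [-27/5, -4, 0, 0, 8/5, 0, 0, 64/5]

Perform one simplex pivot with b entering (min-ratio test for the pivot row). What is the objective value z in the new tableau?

114/5

Ratio test on column b — row 1: (137/5)/3 = 137/15; row 2: entry 0 ≤ 0; row 3: (127/5)/1 = 127/5; row 4: 5/2 = 5/2. Minimum is 5/2 at row 4 (w4 leaves); pivot element 2.
Pivot on row 4; the obj-row RHS becomes 64/5 − (-4)·(5/2) = 114/5.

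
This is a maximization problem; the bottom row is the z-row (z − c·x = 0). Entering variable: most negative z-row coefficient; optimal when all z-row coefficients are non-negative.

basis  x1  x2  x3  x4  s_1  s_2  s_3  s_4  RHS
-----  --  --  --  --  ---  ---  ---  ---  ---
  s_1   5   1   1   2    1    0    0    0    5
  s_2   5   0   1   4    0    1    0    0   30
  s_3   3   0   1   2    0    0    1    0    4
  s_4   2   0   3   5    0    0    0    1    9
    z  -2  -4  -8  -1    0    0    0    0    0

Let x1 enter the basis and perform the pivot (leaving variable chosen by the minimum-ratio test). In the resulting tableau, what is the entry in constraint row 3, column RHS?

Ratio test on column x1 — row 1: 5/5 = 1; row 2: 30/5 = 6; row 3: 4/3 = 4/3; row 4: 9/2 = 9/2. Minimum is 1 at row 1 (s_1 leaves); pivot element 5.
Divide row 1 by 5; eliminate column x1 from the other rows.
Row 3 update in column RHS: 4 − 3·1 = 1.

1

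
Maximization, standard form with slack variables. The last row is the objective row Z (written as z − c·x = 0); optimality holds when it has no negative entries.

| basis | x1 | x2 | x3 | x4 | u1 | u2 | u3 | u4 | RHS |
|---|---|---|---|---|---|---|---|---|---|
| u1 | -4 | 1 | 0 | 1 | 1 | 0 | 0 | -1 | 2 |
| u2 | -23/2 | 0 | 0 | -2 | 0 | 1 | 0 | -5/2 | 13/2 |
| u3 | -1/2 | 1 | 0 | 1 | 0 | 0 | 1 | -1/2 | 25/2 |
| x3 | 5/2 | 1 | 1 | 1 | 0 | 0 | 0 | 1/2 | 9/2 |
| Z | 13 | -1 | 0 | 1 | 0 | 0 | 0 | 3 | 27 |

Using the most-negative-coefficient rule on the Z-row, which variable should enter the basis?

Negative Z-row entries: x2: -1.
The most negative is -1 in column x2, so x2 enters.

x2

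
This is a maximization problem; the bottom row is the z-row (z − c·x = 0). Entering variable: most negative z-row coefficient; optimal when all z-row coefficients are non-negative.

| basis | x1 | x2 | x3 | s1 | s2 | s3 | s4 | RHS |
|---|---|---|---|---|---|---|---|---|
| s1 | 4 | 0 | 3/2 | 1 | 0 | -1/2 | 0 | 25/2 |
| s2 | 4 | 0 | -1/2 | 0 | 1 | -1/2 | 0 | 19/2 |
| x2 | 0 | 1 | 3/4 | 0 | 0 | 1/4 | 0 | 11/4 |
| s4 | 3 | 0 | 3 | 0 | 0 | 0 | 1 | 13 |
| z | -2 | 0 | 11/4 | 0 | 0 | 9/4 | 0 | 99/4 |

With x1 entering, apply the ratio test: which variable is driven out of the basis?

Column x1 entries and ratios — s1: (25/2)/4 = 25/8; s2: (19/2)/4 = 19/8; x2: 0 ≤ 0, skip; s4: 13/3 = 13/3.
Smallest ratio is 19/8 in the row of s2, so s2 leaves.

s2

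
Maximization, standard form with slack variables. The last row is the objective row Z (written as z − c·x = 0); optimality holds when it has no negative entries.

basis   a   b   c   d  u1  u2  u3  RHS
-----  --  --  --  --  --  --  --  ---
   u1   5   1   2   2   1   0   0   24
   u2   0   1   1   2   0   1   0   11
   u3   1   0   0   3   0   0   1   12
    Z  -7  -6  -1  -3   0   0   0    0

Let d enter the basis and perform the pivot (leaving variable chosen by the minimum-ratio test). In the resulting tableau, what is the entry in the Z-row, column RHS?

Ratio test on column d — row 1: 24/2 = 12; row 2: 11/2 = 11/2; row 3: 12/3 = 4. Minimum is 4 at row 3 (u3 leaves); pivot element 3.
Divide row 3 by 3; eliminate column d from the other rows.
Z-row update in column RHS: 0 − (-3)·4 = 12.

12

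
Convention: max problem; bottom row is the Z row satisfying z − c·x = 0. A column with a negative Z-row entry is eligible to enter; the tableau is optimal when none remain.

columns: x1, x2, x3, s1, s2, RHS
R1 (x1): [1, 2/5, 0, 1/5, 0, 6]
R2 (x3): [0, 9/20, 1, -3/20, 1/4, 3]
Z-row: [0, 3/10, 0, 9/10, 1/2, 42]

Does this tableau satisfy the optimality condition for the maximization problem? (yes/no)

yes

Every Z-row coefficient is ≥ 0, so the tableau is optimal.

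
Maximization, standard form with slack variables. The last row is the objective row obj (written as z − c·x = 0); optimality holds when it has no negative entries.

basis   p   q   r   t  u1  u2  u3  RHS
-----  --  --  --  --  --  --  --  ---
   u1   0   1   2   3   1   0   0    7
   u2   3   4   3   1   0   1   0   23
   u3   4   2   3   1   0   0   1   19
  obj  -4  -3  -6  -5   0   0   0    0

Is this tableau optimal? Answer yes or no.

no

The obj-row has a negative entry -6 in column r, so it is not optimal.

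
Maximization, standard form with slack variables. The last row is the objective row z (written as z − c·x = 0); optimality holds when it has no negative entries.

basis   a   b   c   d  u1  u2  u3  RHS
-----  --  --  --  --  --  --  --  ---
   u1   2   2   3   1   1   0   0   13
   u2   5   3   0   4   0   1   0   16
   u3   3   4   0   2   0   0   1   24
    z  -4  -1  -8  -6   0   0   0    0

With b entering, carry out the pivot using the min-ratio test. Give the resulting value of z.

16/3

Ratio test on column b — row 1: 13/2 = 13/2; row 2: 16/3 = 16/3; row 3: 24/4 = 6. Minimum is 16/3 at row 2 (u2 leaves); pivot element 3.
Pivot on row 2; the z-row RHS becomes 0 − (-1)·(16/3) = 16/3.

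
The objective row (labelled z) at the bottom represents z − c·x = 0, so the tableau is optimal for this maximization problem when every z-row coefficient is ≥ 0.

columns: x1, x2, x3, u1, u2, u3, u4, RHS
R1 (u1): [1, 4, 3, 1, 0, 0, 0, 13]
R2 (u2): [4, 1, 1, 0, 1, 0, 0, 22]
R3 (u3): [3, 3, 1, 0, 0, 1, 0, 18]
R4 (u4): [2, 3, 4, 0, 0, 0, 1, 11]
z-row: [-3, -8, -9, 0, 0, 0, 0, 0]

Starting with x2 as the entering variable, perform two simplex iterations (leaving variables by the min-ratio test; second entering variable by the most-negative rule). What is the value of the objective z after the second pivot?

197/7

Ratio test on column x2 — row 1: 13/4 = 13/4; row 2: 22/1 = 22; row 3: 18/3 = 6; row 4: 11/3 = 11/3. Minimum is 13/4 at row 1 (u1 leaves); pivot element 4.
Pivot on row 1; the z-row RHS becomes 0 − (-8)·(13/4) = 26.
Next entering variable (most negative z-row entry -3): x3.
Ratio test on column x3 — row 1: (13/4)/(3/4) = 13/3; row 2: (75/4)/(1/4) = 75; row 3: entry -5/4 ≤ 0; row 4: (5/4)/(7/4) = 5/7. Minimum is 5/7 at row 4 (u4 leaves); pivot element 7/4.
After the second pivot the z-row RHS is 26 − (-3)·(5/7) = 197/7.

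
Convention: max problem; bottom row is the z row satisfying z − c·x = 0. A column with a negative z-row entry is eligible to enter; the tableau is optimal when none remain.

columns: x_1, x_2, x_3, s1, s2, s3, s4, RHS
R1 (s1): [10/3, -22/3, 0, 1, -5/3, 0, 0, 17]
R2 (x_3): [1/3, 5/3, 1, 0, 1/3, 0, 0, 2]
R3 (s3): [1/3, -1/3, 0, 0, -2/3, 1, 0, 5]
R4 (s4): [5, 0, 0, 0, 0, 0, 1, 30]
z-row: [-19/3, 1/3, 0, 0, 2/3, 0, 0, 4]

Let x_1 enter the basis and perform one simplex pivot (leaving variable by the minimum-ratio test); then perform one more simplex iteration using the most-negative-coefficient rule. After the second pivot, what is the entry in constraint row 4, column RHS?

25/8

Ratio test on column x_1 — row 1: 17/(10/3) = 51/10; row 2: 2/(1/3) = 6; row 3: 5/(1/3) = 15; row 4: 30/5 = 6. Minimum is 51/10 at row 1 (s1 leaves); pivot element 10/3.
Divide row 1 by 10/3; eliminate column x_1 from the other rows.
Second iteration: most negative z-row entry is -68/5 in column x_2, so x_2 enters.
Ratio test on column x_2 — row 1: entry -11/5 ≤ 0; row 2: (3/10)/(12/5) = 1/8; row 3: (33/10)/(2/5) = 33/4; row 4: (9/2)/11 = 9/22. Minimum is 1/8 at row 2 (x_3 leaves); pivot element 12/5.
Divide row 2 by 12/5; eliminate column x_2 from the other rows.
After both pivots, the entry at constraint row 4, column RHS is 25/8.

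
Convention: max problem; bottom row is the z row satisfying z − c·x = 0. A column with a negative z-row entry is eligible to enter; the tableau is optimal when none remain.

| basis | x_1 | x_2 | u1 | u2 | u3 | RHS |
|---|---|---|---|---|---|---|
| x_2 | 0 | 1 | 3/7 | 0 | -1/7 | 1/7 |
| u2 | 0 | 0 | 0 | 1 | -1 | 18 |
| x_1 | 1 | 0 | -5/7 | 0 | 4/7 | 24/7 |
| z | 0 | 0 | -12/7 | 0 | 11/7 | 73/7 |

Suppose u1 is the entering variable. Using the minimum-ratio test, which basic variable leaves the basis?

Column u1 entries and ratios — x_2: (1/7)/(3/7) = 1/3; u2: 0 ≤ 0, skip; x_1: -5/7 ≤ 0, skip.
Smallest ratio is 1/3 in the row of x_2, so x_2 leaves.

x_2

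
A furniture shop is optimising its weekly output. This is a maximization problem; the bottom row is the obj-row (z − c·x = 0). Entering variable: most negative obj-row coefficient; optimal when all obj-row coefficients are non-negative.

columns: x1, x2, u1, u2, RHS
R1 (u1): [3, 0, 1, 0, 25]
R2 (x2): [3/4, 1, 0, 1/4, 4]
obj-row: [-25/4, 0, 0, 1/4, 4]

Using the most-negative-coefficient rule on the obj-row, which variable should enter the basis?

Negative obj-row entries: x1: -25/4.
The most negative is -25/4 in column x1, so x1 enters.

x1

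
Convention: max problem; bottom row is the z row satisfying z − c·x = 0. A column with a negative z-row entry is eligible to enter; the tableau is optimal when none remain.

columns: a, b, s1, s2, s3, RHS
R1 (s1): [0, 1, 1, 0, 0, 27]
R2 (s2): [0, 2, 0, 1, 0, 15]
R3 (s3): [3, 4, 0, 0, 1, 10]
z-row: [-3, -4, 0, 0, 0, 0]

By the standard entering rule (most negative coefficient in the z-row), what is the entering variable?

b

Negative z-row entries: a: -3, b: -4.
The most negative is -4 in column b, so b enters.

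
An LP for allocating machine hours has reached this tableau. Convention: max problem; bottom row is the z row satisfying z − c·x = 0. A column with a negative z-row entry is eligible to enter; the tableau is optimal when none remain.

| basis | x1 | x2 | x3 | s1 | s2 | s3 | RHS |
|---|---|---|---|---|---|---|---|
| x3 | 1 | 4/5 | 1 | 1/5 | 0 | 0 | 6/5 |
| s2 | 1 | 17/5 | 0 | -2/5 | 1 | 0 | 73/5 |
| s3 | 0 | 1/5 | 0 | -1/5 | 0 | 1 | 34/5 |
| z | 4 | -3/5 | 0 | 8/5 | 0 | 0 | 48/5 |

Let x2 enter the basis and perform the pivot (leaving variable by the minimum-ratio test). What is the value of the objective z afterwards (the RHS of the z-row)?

21/2

Ratio test on column x2 — row 1: (6/5)/(4/5) = 3/2; row 2: (73/5)/(17/5) = 73/17; row 3: (34/5)/(1/5) = 34. Minimum is 3/2 at row 1 (x3 leaves); pivot element 4/5.
Pivot on row 1; the z-row RHS becomes 48/5 − (-3/5)·(3/2) = 21/2.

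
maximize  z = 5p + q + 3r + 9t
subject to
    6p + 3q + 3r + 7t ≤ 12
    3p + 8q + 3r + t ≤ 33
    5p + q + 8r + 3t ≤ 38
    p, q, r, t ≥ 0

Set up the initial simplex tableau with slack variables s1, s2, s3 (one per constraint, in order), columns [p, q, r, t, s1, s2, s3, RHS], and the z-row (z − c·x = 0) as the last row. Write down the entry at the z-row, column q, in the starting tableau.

-1

The z-row carries the negated objective coefficients: the q entry is -1.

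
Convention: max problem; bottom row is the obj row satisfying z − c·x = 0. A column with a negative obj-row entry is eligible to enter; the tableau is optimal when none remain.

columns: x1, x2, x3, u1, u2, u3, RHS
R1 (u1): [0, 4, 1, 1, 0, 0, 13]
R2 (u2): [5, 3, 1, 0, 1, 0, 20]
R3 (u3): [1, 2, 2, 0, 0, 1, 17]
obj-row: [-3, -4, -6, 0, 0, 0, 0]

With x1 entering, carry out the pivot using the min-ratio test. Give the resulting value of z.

Ratio test on column x1 — row 1: entry 0 ≤ 0; row 2: 20/5 = 4; row 3: 17/1 = 17. Minimum is 4 at row 2 (u2 leaves); pivot element 5.
Pivot on row 2; the obj-row RHS becomes 0 − (-3)·4 = 12.

12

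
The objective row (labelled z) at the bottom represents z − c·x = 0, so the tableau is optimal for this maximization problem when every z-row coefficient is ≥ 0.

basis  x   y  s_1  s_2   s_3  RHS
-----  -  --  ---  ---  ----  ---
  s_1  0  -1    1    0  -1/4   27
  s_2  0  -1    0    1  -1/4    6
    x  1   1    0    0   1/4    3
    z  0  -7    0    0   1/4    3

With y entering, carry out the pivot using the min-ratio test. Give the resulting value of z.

Ratio test on column y — row 1: entry -1 ≤ 0; row 2: entry -1 ≤ 0; row 3: 3/1 = 3. Minimum is 3 at row 3 (x leaves); pivot element 1.
Pivot on row 3; the z-row RHS becomes 3 − (-7)·3 = 24.

24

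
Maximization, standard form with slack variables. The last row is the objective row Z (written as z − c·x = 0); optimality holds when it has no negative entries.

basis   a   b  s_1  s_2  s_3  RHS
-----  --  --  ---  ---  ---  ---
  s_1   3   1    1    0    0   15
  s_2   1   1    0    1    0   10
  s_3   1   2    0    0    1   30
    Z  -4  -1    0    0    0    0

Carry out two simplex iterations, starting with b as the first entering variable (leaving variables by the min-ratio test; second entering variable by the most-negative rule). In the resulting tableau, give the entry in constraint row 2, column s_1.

Ratio test on column b — row 1: 15/1 = 15; row 2: 10/1 = 10; row 3: 30/2 = 15. Minimum is 10 at row 2 (s_2 leaves); pivot element 1.
Divide row 2 by 1; eliminate column b from the other rows.
Second iteration: most negative Z-row entry is -3 in column a, so a enters.
Ratio test on column a — row 1: 5/2 = 5/2; row 2: 10/1 = 10; row 3: entry -1 ≤ 0. Minimum is 5/2 at row 1 (s_1 leaves); pivot element 2.
Divide row 1 by 2; eliminate column a from the other rows.
After both pivots, the entry at constraint row 2, column s_1 is -1/2.

-1/2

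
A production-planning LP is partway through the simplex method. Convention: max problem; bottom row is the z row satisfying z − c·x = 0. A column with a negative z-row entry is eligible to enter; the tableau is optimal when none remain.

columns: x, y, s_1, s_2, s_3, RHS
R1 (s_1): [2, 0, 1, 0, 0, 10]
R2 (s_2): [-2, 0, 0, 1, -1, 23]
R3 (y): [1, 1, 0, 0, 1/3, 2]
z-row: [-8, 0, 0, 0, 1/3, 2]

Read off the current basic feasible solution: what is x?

0

x is not in the basis, so in the current basic feasible solution x = 0.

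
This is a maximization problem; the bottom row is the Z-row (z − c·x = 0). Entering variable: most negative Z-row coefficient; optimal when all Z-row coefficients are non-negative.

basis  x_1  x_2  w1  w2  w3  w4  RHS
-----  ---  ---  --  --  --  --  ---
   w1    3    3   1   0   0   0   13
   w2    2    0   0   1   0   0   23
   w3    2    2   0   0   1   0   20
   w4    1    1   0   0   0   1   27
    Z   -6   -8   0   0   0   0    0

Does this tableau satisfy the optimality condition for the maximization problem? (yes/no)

The Z-row has a negative entry -8 in column x_2, so it is not optimal.

no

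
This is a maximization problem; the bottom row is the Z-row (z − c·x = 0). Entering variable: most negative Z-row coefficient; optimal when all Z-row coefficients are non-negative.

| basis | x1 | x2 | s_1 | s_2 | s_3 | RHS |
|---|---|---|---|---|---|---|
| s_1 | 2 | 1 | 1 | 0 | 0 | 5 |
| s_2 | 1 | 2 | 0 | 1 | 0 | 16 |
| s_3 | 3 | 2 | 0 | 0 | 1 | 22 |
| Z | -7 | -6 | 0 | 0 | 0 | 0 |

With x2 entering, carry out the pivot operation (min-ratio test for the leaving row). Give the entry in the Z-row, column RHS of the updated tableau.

Ratio test on column x2 — row 1: 5/1 = 5; row 2: 16/2 = 8; row 3: 22/2 = 11. Minimum is 5 at row 1 (s_1 leaves); pivot element 1.
Divide row 1 by 1; eliminate column x2 from the other rows.
Z-row update in column RHS: 0 − (-6)·5 = 30.

30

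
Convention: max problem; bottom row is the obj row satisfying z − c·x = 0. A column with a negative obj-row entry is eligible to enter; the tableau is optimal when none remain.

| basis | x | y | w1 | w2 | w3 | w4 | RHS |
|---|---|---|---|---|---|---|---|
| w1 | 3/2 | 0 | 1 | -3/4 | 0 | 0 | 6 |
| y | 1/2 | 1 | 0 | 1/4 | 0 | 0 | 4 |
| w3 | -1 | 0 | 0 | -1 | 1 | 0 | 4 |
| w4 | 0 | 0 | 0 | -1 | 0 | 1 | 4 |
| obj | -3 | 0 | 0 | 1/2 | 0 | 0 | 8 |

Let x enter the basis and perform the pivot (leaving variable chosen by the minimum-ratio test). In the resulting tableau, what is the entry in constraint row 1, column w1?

2/3

Ratio test on column x — row 1: 6/(3/2) = 4; row 2: 4/(1/2) = 8; row 3: entry -1 ≤ 0; row 4: entry 0 ≤ 0. Minimum is 4 at row 1 (w1 leaves); pivot element 3/2.
Divide row 1 by 3/2; eliminate column x from the other rows.
In the new row 1, the w1 entry is the old entry divided by the pivot: 1/(3/2) = 2/3.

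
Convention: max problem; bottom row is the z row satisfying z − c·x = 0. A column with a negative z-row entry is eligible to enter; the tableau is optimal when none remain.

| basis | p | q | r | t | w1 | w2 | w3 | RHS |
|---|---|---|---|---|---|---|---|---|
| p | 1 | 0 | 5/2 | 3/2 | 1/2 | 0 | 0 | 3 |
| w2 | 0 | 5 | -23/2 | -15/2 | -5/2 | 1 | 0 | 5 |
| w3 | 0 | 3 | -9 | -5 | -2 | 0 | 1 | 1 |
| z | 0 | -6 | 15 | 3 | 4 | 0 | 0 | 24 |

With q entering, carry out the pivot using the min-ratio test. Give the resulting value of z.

Ratio test on column q — row 1: entry 0 ≤ 0; row 2: 5/5 = 1; row 3: 1/3 = 1/3. Minimum is 1/3 at row 3 (w3 leaves); pivot element 3.
Pivot on row 3; the z-row RHS becomes 24 − (-6)·(1/3) = 26.

26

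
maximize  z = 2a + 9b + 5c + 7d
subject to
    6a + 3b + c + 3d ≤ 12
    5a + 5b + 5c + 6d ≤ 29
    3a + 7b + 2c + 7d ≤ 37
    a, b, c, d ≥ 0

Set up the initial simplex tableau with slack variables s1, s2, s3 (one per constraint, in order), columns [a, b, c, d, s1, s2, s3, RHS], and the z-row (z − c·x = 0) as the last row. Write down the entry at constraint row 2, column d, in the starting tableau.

Constraint 2 has coefficient 6 on d.

6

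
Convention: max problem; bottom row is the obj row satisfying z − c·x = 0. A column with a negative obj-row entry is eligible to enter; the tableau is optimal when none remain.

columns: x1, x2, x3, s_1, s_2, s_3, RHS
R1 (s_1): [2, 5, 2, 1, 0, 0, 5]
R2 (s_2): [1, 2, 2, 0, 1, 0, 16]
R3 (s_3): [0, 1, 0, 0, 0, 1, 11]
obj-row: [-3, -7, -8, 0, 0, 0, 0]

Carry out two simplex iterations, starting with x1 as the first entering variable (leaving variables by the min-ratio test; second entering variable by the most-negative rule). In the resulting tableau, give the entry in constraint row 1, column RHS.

Ratio test on column x1 — row 1: 5/2 = 5/2; row 2: 16/1 = 16; row 3: entry 0 ≤ 0. Minimum is 5/2 at row 1 (s_1 leaves); pivot element 2.
Divide row 1 by 2; eliminate column x1 from the other rows.
Second iteration: most negative obj-row entry is -5 in column x3, so x3 enters.
Ratio test on column x3 — row 1: (5/2)/1 = 5/2; row 2: (27/2)/1 = 27/2; row 3: entry 0 ≤ 0. Minimum is 5/2 at row 1 (x1 leaves); pivot element 1.
Divide row 1 by 1; eliminate column x3 from the other rows.
After both pivots, the entry at constraint row 1, column RHS is 5/2.

5/2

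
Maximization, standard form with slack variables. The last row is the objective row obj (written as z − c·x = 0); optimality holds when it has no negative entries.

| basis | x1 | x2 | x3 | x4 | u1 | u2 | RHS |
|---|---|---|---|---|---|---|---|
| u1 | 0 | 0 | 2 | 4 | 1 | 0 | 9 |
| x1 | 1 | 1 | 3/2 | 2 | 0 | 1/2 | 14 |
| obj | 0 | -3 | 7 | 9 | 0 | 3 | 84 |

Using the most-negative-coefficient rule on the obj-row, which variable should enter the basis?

x2

Negative obj-row entries: x2: -3.
The most negative is -3 in column x2, so x2 enters.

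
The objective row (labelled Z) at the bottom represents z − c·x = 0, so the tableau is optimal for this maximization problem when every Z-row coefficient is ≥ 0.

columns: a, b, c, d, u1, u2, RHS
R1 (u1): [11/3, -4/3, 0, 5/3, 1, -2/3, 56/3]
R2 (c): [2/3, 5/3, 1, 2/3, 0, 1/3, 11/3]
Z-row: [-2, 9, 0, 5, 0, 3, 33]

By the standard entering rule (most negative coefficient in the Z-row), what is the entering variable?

Negative Z-row entries: a: -2.
The most negative is -2 in column a, so a enters.

a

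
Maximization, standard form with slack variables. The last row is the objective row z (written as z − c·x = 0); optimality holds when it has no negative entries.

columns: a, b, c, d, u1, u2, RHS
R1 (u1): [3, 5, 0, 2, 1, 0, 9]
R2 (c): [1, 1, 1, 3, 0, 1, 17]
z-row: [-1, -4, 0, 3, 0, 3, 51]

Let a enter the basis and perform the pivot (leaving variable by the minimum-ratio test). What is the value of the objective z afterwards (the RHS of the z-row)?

Ratio test on column a — row 1: 9/3 = 3; row 2: 17/1 = 17. Minimum is 3 at row 1 (u1 leaves); pivot element 3.
Pivot on row 1; the z-row RHS becomes 51 − (-1)·3 = 54.

54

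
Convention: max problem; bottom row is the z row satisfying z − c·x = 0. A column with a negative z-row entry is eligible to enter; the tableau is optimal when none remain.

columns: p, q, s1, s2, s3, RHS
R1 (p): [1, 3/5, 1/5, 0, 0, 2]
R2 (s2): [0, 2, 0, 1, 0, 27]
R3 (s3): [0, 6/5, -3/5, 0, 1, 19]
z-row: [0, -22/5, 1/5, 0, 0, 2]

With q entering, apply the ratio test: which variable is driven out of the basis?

Column q entries and ratios — p: 2/(3/5) = 10/3; s2: 27/2 = 27/2; s3: 19/(6/5) = 95/6.
Smallest ratio is 10/3 in the row of p, so p leaves.

p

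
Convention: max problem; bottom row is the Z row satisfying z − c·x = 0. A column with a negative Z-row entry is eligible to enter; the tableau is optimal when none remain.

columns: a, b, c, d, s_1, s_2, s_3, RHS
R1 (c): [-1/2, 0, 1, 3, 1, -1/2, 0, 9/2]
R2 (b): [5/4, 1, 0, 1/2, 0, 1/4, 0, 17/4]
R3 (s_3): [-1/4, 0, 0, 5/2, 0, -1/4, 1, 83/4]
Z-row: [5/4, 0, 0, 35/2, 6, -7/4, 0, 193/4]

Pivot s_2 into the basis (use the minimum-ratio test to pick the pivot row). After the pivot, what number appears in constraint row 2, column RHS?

Ratio test on column s_2 — row 1: entry -1/2 ≤ 0; row 2: (17/4)/(1/4) = 17; row 3: entry -1/4 ≤ 0. Minimum is 17 at row 2 (b leaves); pivot element 1/4.
Divide row 2 by 1/4; eliminate column s_2 from the other rows.
In the new row 2, the RHS entry is the old entry divided by the pivot: (17/4)/(1/4) = 17.

17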